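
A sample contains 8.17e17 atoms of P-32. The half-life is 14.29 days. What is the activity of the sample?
A = λN = 3.963e16 decays/day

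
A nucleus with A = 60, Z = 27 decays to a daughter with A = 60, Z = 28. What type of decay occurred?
ΔA = 0, ΔZ = +1 ⇒ beta-minus decay (β⁻)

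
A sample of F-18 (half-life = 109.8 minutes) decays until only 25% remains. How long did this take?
t = t½ × log₂(N₀/N) = 219.6 minutes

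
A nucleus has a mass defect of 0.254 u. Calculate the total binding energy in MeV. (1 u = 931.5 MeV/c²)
B.E. = Δm × 931.5 = 236.6 MeV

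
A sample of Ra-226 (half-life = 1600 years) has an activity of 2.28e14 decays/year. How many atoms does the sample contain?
N = A/λ = 5.263e17 atoms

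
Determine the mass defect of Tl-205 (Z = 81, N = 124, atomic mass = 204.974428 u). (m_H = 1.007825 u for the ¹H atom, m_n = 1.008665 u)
Δm = Z·m_H + N·m_n − M = 1.734 u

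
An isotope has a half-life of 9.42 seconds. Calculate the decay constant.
λ = ln(2)/t½ = 0.07358 second⁻¹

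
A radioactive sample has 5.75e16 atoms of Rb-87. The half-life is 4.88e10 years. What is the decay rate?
A = λN = 8.167e5 decays/year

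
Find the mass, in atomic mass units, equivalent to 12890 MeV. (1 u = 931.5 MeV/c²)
m = E/c² = 13.84 u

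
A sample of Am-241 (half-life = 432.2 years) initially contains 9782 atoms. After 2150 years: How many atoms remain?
N = N₀(1/2)^(t/t½) = 311.1 atoms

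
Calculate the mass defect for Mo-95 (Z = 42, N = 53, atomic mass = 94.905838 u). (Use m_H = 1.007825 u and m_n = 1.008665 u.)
Δm = Z·m_H + N·m_n − M = 0.8821 u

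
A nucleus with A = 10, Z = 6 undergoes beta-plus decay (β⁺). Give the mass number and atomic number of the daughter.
Daughter: A = 10, Z = 5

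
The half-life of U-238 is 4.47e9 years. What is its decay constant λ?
λ = ln(2)/t½ = 1.551e-10 year⁻¹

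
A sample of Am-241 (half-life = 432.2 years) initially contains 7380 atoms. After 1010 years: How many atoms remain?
N = N₀(1/2)^(t/t½) = 1461 atoms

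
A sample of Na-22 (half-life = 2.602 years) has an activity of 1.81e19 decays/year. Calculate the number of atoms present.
N = A/λ = 6.795e19 atoms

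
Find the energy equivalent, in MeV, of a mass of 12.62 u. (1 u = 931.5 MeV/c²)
E = mc² = 11760 MeV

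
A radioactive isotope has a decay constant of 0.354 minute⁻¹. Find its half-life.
t½ = ln(2)/λ = 1.958 minutes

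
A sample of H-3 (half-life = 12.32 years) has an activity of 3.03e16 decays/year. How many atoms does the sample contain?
N = A/λ = 5.386e17 atoms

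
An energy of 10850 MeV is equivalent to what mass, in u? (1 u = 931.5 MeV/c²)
m = E/c² = 11.65 u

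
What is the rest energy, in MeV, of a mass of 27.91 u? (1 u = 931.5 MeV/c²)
E = mc² = 26000 MeV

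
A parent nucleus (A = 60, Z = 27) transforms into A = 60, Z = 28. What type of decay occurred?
ΔA = 0, ΔZ = +1 ⇒ beta-minus decay (β⁻)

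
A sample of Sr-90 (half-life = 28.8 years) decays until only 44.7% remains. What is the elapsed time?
t = t½ × log₂(N₀/N) = 33.46 years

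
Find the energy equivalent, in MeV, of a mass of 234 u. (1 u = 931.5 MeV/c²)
E = mc² = 2.18e5 MeV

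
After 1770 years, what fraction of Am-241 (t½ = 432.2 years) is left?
N/N₀ = (1/2)^(t/t½) = 0.0585 = 5.85%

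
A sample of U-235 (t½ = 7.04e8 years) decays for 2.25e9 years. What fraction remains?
N/N₀ = (1/2)^(t/t½) = 0.1091 = 10.9%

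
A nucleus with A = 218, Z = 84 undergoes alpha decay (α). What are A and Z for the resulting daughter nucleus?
Daughter: A = 214, Z = 82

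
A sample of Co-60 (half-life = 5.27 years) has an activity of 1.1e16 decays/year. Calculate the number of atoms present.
N = A/λ = 8.363e16 atoms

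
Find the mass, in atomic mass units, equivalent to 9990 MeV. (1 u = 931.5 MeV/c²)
m = E/c² = 10.72 u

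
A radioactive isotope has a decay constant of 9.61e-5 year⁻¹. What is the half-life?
t½ = ln(2)/λ = 7213 years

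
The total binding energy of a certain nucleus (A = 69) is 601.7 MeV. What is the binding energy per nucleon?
B.E./A = 601.7/69 = 8.72 MeV/nucleon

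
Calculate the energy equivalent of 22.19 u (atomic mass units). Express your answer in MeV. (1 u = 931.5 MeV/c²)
E = mc² = 20670 MeV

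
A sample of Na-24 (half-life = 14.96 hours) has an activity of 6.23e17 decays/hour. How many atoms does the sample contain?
N = A/λ = 1.345e19 atoms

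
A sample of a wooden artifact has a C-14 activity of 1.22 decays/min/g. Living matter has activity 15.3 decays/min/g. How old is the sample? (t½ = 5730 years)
Age = t½ × log₂(A₀/A) = 20910 years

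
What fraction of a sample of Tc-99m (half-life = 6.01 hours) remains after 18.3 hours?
N/N₀ = (1/2)^(t/t½) = 0.1212 = 12.1%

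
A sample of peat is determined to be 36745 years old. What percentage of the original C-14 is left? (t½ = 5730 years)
N/N₀ = (1/2)^(t/t½) = 0.01174 = 1.17%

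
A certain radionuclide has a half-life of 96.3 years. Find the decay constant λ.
λ = ln(2)/t½ = 0.007198 year⁻¹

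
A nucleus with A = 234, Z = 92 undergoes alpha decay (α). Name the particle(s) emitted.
α particle = ⁴₂He (2 protons + 2 neutrons)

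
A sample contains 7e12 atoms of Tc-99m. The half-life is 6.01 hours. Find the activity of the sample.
A = λN = 8.073e11 decays/hour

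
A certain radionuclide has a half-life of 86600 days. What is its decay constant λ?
λ = ln(2)/t½ = 8.004e-6 day⁻¹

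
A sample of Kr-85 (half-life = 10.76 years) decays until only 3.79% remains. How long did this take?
t = t½ × log₂(N₀/N) = 50.81 years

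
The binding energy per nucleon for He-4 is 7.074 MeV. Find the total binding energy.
B.E. = 7.074 × 4 = 28.3 MeV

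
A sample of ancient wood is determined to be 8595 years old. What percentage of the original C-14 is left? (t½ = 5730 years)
N/N₀ = (1/2)^(t/t½) = 0.3536 = 35.4%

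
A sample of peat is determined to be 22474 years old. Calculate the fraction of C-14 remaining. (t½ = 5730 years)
N/N₀ = (1/2)^(t/t½) = 0.06596 = 6.6%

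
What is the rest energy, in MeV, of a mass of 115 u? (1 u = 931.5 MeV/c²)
E = mc² = 1.071e5 MeV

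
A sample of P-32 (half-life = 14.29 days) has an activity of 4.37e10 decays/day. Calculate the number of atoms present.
N = A/λ = 9.009e11 atoms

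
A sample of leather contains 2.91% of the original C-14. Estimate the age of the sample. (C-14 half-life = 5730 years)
Age = t½ × log₂(1/ratio) = 29240 years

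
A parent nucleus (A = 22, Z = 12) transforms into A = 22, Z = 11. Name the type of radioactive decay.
ΔA = 0, ΔZ = -1 ⇒ beta-plus decay (β⁺) or electron capture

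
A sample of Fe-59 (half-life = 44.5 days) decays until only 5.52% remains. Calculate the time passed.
t = t½ × log₂(N₀/N) = 186 days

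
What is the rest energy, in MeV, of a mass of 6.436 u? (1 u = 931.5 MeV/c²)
E = mc² = 5995 MeV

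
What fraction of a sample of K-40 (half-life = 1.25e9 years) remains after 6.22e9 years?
N/N₀ = (1/2)^(t/t½) = 0.03177 = 3.18%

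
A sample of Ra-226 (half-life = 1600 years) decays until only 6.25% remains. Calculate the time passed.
t = t½ × log₂(N₀/N) = 6400 years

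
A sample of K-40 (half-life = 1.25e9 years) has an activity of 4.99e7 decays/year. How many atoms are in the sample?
N = A/λ = 8.999e16 atoms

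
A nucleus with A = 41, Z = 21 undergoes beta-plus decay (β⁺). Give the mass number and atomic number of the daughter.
Daughter: A = 41, Z = 20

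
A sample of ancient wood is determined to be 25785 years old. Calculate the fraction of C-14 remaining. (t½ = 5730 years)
N/N₀ = (1/2)^(t/t½) = 0.04419 = 4.42%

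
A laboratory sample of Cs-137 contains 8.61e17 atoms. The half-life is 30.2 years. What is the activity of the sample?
A = λN = 1.976e16 decays/year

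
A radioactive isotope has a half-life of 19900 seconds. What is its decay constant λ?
λ = ln(2)/t½ = 3.483e-5 second⁻¹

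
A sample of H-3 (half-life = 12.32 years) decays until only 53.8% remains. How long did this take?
t = t½ × log₂(N₀/N) = 11.02 years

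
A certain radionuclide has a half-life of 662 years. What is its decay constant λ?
λ = ln(2)/t½ = 0.001047 year⁻¹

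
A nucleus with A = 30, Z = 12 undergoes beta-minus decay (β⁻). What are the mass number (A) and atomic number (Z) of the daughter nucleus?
Daughter: A = 30, Z = 13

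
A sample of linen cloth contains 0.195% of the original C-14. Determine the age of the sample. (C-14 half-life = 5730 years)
Age = t½ × log₂(1/ratio) = 51580 years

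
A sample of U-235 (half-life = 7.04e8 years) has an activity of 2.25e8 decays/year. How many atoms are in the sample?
N = A/λ = 2.285e17 atoms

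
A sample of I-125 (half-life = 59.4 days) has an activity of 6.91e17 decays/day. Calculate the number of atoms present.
N = A/λ = 5.922e19 atoms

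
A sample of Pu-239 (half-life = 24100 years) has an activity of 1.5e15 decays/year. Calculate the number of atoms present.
N = A/λ = 5.215e19 atoms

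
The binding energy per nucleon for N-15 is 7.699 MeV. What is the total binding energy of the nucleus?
B.E. = 7.699 × 15 = 115.5 MeV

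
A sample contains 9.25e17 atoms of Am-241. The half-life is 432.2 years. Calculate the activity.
A = λN = 1.483e15 decays/year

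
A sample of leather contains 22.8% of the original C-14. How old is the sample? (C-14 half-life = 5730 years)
Age = t½ × log₂(1/ratio) = 12220 years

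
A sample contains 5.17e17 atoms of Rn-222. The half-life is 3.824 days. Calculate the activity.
A = λN = 9.371e16 decays/day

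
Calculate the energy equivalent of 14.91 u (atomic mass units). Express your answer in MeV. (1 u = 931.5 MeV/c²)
E = mc² = 13890 MeV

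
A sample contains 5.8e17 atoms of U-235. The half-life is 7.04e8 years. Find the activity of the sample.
A = λN = 5.711e8 decays/year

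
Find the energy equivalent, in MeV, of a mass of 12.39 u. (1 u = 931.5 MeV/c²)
E = mc² = 11540 MeV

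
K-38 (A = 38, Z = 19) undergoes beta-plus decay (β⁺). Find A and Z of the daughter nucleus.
Daughter: A = 38, Z = 18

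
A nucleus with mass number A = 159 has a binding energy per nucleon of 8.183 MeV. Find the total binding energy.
B.E. = 8.183 × 159 = 1301 MeV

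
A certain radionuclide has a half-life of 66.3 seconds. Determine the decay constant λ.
λ = ln(2)/t½ = 0.01045 second⁻¹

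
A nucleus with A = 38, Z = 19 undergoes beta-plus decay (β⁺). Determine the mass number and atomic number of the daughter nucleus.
Daughter: A = 38, Z = 18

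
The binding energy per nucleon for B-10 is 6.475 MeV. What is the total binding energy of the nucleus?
B.E. = 6.475 × 10 = 64.75 MeV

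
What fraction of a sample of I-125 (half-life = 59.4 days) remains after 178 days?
N/N₀ = (1/2)^(t/t½) = 0.1253 = 12.5%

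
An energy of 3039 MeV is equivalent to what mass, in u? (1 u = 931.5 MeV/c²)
m = E/c² = 3.262 u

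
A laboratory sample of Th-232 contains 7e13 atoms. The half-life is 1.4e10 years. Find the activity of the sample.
A = λN = 3466 decays/year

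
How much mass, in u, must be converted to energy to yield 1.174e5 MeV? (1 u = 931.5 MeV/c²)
m = E/c² = 126 u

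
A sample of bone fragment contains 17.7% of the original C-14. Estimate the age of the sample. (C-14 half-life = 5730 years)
Age = t½ × log₂(1/ratio) = 14310 years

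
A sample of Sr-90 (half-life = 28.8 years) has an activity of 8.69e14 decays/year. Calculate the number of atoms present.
N = A/λ = 3.611e16 atoms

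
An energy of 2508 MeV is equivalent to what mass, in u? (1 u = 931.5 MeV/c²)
m = E/c² = 2.692 u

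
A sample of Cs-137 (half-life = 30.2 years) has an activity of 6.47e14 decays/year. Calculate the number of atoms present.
N = A/λ = 2.819e16 atoms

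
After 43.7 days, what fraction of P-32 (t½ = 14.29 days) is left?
N/N₀ = (1/2)^(t/t½) = 0.1201 = 12%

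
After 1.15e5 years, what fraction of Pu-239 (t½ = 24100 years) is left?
N/N₀ = (1/2)^(t/t½) = 0.03661 = 3.66%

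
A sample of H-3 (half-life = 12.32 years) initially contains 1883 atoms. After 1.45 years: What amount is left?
N = N₀(1/2)^(t/t½) = 1735 atoms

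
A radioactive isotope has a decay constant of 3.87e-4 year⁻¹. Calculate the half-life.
t½ = ln(2)/λ = 1791 years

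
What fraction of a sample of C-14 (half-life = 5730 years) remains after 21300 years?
N/N₀ = (1/2)^(t/t½) = 0.07603 = 7.6%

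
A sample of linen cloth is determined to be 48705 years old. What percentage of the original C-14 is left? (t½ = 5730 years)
N/N₀ = (1/2)^(t/t½) = 0.002762 = 0.276%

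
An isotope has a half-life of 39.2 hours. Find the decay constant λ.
λ = ln(2)/t½ = 0.01768 hour⁻¹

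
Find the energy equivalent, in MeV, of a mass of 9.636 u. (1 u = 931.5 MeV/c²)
E = mc² = 8976 MeV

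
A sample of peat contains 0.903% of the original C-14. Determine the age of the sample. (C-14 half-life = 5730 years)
Age = t½ × log₂(1/ratio) = 38910 years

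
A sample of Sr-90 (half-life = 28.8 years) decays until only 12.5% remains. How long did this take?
t = t½ × log₂(N₀/N) = 86.4 years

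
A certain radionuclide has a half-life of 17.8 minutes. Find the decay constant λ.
λ = ln(2)/t½ = 0.03894 minute⁻¹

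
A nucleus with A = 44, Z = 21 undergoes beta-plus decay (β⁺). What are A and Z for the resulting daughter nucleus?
Daughter: A = 44, Z = 20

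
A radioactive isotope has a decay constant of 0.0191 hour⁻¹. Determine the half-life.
t½ = ln(2)/λ = 36.29 hours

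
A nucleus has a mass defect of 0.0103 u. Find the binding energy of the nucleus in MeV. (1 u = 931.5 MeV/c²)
B.E. = Δm × 931.5 = 9.594 MeV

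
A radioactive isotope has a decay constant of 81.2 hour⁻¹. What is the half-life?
t½ = ln(2)/λ = 0.008536 hours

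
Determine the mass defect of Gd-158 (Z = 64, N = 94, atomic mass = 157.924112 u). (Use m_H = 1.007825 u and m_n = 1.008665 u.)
Δm = Z·m_H + N·m_n − M = 1.391 u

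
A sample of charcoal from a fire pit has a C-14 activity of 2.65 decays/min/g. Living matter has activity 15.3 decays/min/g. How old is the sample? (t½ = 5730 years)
Age = t½ × log₂(A₀/A) = 14490 years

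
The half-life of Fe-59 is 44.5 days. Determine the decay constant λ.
λ = ln(2)/t½ = 0.01558 day⁻¹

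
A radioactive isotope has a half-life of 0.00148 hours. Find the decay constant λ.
λ = ln(2)/t½ = 468.3 hour⁻¹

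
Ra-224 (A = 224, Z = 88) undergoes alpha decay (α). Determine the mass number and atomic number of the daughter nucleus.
Daughter: A = 220, Z = 86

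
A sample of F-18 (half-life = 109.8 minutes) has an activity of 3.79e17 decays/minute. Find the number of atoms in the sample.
N = A/λ = 6.004e19 atoms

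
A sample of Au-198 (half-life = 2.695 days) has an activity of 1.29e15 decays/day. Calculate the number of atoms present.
N = A/λ = 5.016e15 atoms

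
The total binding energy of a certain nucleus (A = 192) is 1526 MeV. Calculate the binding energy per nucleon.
B.E./A = 1526/192 = 7.948 MeV/nucleon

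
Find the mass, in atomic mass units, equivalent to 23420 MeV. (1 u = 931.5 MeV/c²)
m = E/c² = 25.14 u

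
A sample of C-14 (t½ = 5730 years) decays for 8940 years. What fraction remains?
N/N₀ = (1/2)^(t/t½) = 0.3391 = 33.9%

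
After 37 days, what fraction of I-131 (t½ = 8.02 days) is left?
N/N₀ = (1/2)^(t/t½) = 0.04085 = 4.09%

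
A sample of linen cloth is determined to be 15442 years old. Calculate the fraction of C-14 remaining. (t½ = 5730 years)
N/N₀ = (1/2)^(t/t½) = 0.1544 = 15.4%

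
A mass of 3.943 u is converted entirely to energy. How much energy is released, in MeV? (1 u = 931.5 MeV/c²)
E = mc² = 3673 MeV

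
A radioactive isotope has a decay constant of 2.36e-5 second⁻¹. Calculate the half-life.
t½ = ln(2)/λ = 29370 seconds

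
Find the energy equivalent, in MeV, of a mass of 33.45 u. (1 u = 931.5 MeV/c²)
E = mc² = 31160 MeV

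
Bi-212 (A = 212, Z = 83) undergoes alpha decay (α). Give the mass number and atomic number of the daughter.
Daughter: A = 208, Z = 81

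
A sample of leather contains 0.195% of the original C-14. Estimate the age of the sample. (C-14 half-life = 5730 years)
Age = t½ × log₂(1/ratio) = 51580 years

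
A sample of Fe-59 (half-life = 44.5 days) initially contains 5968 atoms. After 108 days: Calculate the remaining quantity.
N = N₀(1/2)^(t/t½) = 1110 atoms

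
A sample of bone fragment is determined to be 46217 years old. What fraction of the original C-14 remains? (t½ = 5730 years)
N/N₀ = (1/2)^(t/t½) = 0.003732 = 0.373%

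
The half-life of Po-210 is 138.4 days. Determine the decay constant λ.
λ = ln(2)/t½ = 0.005008 day⁻¹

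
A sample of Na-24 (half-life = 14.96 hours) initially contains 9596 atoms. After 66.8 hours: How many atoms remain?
N = N₀(1/2)^(t/t½) = 434.4 atoms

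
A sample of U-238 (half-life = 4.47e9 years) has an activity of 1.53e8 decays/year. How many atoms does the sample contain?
N = A/λ = 9.867e17 atoms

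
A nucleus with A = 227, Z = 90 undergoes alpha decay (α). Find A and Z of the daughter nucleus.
Daughter: A = 223, Z = 88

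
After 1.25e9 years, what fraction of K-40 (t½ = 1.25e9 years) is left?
N/N₀ = (1/2)^(t/t½) = 0.5 = 50%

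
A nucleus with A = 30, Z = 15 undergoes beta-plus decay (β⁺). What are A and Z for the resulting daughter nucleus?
Daughter: A = 30, Z = 14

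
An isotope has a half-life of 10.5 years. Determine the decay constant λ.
λ = ln(2)/t½ = 0.06601 year⁻¹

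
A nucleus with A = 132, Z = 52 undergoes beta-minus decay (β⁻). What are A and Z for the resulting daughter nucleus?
Daughter: A = 132, Z = 53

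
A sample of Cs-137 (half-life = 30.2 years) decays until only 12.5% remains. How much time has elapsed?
t = t½ × log₂(N₀/N) = 90.6 years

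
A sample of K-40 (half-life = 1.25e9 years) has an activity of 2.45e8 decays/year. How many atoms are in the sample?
N = A/λ = 4.418e17 atoms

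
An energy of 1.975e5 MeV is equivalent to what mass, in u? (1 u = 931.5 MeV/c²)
m = E/c² = 212 u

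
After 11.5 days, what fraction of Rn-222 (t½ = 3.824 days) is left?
N/N₀ = (1/2)^(t/t½) = 0.1244 = 12.4%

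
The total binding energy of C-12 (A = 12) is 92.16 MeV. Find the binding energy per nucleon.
B.E./A = 92.16/12 = 7.68 MeV/nucleon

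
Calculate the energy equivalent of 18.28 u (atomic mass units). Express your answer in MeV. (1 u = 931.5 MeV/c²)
E = mc² = 17030 MeV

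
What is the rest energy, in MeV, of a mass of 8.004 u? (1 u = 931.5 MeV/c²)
E = mc² = 7456 MeV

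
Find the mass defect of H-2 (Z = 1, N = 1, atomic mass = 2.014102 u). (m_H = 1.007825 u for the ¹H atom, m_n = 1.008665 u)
Δm = Z·m_H + N·m_n − M = 0.002388 u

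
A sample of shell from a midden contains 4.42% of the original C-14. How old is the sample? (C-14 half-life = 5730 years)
Age = t½ × log₂(1/ratio) = 25780 years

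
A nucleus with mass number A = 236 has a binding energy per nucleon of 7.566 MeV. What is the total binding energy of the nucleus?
B.E. = 7.566 × 236 = 1786 MeV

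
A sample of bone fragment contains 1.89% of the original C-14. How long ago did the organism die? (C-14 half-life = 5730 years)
Age = t½ × log₂(1/ratio) = 32810 years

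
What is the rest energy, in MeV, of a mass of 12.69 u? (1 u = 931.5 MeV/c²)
E = mc² = 11820 MeV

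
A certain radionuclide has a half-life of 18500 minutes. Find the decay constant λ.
λ = ln(2)/t½ = 3.747e-5 minute⁻¹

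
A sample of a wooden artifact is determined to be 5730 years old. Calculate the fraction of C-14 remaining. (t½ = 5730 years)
N/N₀ = (1/2)^(t/t½) = 0.5 = 50%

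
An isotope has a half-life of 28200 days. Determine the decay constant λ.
λ = ln(2)/t½ = 2.458e-5 day⁻¹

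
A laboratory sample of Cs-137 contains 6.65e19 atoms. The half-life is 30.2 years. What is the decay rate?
A = λN = 1.526e18 decays/year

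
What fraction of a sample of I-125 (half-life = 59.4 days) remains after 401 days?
N/N₀ = (1/2)^(t/t½) = 0.009285 = 0.929%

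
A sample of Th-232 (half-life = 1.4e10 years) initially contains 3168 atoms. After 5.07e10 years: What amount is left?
N = N₀(1/2)^(t/t½) = 257.4 atoms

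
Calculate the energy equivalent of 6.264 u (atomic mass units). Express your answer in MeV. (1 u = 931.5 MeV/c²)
E = mc² = 5835 MeV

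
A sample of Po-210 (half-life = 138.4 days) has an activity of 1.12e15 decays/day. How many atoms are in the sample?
N = A/λ = 2.236e17 atoms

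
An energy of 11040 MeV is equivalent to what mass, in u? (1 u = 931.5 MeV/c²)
m = E/c² = 11.85 u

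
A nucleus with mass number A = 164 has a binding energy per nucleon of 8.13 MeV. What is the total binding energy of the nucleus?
B.E. = 8.13 × 164 = 1333 MeV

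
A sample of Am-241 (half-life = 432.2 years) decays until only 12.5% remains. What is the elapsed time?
t = t½ × log₂(N₀/N) = 1297 years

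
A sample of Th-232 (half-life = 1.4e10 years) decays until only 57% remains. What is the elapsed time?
t = t½ × log₂(N₀/N) = 1.135e10 years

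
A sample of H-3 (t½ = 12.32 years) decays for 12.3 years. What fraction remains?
N/N₀ = (1/2)^(t/t½) = 0.5006 = 50.1%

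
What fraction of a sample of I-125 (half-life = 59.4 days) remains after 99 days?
N/N₀ = (1/2)^(t/t½) = 0.315 = 31.5%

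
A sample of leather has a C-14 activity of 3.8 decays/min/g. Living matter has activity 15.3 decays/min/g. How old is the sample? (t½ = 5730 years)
Age = t½ × log₂(A₀/A) = 11510 years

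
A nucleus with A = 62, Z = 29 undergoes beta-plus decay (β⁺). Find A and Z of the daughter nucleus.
Daughter: A = 62, Z = 28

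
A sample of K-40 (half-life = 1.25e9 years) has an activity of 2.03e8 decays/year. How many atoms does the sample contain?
N = A/λ = 3.661e17 atoms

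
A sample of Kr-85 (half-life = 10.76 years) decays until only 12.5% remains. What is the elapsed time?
t = t½ × log₂(N₀/N) = 32.28 years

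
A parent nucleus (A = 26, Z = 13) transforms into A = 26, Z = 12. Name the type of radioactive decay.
ΔA = 0, ΔZ = -1 ⇒ beta-plus decay (β⁺) or electron capture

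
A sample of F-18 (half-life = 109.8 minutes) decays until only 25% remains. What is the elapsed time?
t = t½ × log₂(N₀/N) = 219.6 minutes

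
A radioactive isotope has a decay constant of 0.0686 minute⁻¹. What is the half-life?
t½ = ln(2)/λ = 10.1 minutes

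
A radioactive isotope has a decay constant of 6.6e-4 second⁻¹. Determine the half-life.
t½ = ln(2)/λ = 1050 seconds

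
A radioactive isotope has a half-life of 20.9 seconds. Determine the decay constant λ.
λ = ln(2)/t½ = 0.03316 second⁻¹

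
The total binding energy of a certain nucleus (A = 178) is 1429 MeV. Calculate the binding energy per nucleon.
B.E./A = 1429/178 = 8.028 MeV/nucleon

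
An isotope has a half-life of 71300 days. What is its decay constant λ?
λ = ln(2)/t½ = 9.722e-6 day⁻¹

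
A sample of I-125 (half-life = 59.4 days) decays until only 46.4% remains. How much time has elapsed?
t = t½ × log₂(N₀/N) = 65.8 days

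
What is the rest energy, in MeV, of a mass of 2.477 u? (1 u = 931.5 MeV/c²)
E = mc² = 2307 MeV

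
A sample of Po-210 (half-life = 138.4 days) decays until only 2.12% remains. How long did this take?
t = t½ × log₂(N₀/N) = 769.5 days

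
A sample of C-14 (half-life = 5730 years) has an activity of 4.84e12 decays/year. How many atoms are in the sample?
N = A/λ = 4.001e16 atoms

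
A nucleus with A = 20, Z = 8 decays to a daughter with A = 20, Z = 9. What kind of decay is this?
ΔA = 0, ΔZ = +1 ⇒ beta-minus decay (β⁻)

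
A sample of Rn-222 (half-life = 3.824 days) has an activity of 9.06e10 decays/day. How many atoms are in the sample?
N = A/λ = 4.998e11 atoms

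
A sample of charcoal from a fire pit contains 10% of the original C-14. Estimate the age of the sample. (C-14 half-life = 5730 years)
Age = t½ × log₂(1/ratio) = 19030 years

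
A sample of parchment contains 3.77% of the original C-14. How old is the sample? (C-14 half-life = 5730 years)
Age = t½ × log₂(1/ratio) = 27100 years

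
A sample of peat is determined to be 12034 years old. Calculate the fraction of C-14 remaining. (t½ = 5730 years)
N/N₀ = (1/2)^(t/t½) = 0.2332 = 23.3%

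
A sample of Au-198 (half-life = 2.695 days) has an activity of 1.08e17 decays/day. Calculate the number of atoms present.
N = A/λ = 4.199e17 atoms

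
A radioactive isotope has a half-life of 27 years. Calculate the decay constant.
λ = ln(2)/t½ = 0.02567 year⁻¹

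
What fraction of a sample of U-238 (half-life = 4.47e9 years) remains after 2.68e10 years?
N/N₀ = (1/2)^(t/t½) = 0.01567 = 1.57%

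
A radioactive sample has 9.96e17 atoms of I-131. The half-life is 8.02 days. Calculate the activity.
A = λN = 8.608e16 decays/day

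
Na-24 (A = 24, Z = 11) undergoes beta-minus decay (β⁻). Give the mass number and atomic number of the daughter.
Daughter: A = 24, Z = 12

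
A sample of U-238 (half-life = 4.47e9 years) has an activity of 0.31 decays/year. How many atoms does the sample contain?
N = A/λ = 1.999e9 atoms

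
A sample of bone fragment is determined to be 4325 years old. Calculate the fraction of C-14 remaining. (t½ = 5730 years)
N/N₀ = (1/2)^(t/t½) = 0.5926 = 59.3%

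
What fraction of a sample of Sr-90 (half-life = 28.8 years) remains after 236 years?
N/N₀ = (1/2)^(t/t½) = 0.003414 = 0.341%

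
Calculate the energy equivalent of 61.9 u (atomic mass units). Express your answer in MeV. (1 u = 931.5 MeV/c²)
E = mc² = 57660 MeV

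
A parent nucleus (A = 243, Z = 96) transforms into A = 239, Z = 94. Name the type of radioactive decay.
ΔA = -4, ΔZ = -2 ⇒ alpha decay (α)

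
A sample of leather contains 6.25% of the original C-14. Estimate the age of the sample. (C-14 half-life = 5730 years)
Age = t½ × log₂(1/ratio) = 22920 years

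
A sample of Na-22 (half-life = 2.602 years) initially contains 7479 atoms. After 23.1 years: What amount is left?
N = N₀(1/2)^(t/t½) = 15.9 atoms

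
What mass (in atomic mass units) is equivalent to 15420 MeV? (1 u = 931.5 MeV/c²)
m = E/c² = 16.55 u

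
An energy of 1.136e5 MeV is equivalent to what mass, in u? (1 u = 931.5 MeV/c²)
m = E/c² = 122 u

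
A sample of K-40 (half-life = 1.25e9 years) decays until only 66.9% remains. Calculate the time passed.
t = t½ × log₂(N₀/N) = 7.249e8 years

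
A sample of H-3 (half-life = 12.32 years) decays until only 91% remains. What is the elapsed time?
t = t½ × log₂(N₀/N) = 1.676 years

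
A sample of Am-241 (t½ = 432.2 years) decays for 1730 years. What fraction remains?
N/N₀ = (1/2)^(t/t½) = 0.06238 = 6.24%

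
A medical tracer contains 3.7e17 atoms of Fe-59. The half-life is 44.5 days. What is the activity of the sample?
A = λN = 5.763e15 decays/day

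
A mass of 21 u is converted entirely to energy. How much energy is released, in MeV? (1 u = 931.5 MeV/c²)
E = mc² = 19560 MeV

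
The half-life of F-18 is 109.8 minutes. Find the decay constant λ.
λ = ln(2)/t½ = 0.006313 minute⁻¹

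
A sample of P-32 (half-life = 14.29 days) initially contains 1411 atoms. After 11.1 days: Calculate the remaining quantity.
N = N₀(1/2)^(t/t½) = 823.6 atoms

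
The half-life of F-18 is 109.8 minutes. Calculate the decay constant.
λ = ln(2)/t½ = 0.006313 minute⁻¹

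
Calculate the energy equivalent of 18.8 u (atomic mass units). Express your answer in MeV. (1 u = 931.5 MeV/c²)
E = mc² = 17510 MeV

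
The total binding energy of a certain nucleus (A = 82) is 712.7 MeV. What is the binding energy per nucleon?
B.E./A = 712.7/82 = 8.691 MeV/nucleon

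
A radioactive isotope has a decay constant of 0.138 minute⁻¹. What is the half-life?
t½ = ln(2)/λ = 5.023 minutes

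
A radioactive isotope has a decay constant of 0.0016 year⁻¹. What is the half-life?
t½ = ln(2)/λ = 433.2 years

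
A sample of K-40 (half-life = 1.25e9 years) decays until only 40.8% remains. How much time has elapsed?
t = t½ × log₂(N₀/N) = 1.617e9 years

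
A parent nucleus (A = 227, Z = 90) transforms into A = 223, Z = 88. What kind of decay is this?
ΔA = -4, ΔZ = -2 ⇒ alpha decay (α)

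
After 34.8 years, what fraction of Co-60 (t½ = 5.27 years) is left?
N/N₀ = (1/2)^(t/t½) = 0.01028 = 1.03%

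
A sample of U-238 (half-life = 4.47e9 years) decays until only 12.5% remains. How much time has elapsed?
t = t½ × log₂(N₀/N) = 1.341e10 years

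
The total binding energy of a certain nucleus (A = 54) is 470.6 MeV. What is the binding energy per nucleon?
B.E./A = 470.6/54 = 8.715 MeV/nucleon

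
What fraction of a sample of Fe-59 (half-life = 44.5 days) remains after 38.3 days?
N/N₀ = (1/2)^(t/t½) = 0.5507 = 55.1%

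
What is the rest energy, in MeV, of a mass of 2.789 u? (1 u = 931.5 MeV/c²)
E = mc² = 2598 MeV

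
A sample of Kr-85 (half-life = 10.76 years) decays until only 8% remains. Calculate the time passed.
t = t½ × log₂(N₀/N) = 39.21 years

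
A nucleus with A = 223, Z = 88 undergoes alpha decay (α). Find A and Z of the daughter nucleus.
Daughter: A = 219, Z = 86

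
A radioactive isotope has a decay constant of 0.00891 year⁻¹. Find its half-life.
t½ = ln(2)/λ = 77.79 years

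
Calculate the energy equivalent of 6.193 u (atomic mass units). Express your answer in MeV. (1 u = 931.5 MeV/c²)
E = mc² = 5769 MeV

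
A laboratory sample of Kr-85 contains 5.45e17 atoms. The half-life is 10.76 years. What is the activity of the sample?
A = λN = 3.511e16 decays/year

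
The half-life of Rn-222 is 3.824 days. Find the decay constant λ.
λ = ln(2)/t½ = 0.1813 day⁻¹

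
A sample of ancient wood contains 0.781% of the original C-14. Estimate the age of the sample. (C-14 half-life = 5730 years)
Age = t½ × log₂(1/ratio) = 40110 years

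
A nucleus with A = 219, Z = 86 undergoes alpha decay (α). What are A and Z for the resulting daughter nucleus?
Daughter: A = 215, Z = 84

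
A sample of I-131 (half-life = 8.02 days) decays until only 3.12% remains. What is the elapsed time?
t = t½ × log₂(N₀/N) = 40.12 days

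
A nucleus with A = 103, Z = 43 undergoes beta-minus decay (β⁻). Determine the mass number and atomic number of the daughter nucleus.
Daughter: A = 103, Z = 44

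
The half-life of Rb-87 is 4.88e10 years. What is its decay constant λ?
λ = ln(2)/t½ = 1.42e-11 year⁻¹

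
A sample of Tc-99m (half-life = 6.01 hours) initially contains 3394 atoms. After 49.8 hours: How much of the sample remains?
N = N₀(1/2)^(t/t½) = 10.87 atoms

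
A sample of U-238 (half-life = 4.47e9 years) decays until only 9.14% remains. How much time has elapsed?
t = t½ × log₂(N₀/N) = 1.543e10 years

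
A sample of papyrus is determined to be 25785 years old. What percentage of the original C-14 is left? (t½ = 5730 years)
N/N₀ = (1/2)^(t/t½) = 0.04419 = 4.42%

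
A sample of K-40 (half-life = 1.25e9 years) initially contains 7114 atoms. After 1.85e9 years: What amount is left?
N = N₀(1/2)^(t/t½) = 2550 atoms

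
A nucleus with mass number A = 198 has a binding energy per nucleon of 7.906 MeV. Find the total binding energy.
B.E. = 7.906 × 198 = 1565 MeV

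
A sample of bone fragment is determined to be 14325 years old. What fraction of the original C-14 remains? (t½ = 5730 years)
N/N₀ = (1/2)^(t/t½) = 0.1768 = 17.7%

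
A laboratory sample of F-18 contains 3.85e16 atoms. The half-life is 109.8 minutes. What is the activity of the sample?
A = λN = 2.43e14 decays/minute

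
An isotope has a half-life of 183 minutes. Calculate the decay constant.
λ = ln(2)/t½ = 0.003788 minute⁻¹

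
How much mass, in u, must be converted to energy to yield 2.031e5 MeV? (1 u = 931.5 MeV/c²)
m = E/c² = 218 u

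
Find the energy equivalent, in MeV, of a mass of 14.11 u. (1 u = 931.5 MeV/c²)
E = mc² = 13140 MeV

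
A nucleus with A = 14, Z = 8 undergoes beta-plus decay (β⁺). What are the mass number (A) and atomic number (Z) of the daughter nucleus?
Daughter: A = 14, Z = 7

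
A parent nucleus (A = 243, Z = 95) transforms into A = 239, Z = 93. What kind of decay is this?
ΔA = -4, ΔZ = -2 ⇒ alpha decay (α)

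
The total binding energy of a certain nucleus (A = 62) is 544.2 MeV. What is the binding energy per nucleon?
B.E./A = 544.2/62 = 8.777 MeV/nucleon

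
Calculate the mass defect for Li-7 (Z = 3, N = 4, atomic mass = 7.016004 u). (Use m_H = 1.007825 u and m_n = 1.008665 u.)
Δm = Z·m_H + N·m_n − M = 0.04213 u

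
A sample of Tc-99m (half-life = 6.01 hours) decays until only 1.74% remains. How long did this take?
t = t½ × log₂(N₀/N) = 35.13 hours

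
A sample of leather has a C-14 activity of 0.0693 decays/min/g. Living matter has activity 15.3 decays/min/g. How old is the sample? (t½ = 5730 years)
Age = t½ × log₂(A₀/A) = 44620 years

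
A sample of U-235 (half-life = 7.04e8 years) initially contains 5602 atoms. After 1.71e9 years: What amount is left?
N = N₀(1/2)^(t/t½) = 1040 atoms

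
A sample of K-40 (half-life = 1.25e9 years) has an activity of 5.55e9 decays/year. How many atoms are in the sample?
N = A/λ = 1.001e19 atoms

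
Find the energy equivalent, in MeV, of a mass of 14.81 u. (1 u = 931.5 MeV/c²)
E = mc² = 13800 MeV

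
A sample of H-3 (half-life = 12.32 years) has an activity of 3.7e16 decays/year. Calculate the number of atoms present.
N = A/λ = 6.576e17 atoms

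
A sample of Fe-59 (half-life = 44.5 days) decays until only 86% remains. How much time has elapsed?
t = t½ × log₂(N₀/N) = 9.683 days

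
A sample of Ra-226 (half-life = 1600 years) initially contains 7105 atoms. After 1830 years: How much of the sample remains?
N = N₀(1/2)^(t/t½) = 3216 atoms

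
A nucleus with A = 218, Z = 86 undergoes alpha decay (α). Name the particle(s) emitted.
α particle = ⁴₂He (2 protons + 2 neutrons)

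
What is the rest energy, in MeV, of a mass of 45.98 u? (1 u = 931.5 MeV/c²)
E = mc² = 42830 MeV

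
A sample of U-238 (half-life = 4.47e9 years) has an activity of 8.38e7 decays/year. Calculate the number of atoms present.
N = A/λ = 5.404e17 atoms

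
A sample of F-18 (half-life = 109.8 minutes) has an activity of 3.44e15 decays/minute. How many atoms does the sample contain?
N = A/λ = 5.449e17 atoms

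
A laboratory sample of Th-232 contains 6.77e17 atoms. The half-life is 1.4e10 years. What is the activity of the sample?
A = λN = 3.352e7 decays/year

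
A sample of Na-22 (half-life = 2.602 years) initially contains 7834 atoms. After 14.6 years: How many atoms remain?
N = N₀(1/2)^(t/t½) = 160.3 atoms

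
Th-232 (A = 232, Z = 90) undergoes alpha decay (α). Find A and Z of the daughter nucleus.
Daughter: A = 228, Z = 88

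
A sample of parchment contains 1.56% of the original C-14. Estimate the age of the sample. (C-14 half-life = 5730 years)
Age = t½ × log₂(1/ratio) = 34390 years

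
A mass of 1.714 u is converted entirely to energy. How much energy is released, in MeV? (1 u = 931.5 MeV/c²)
E = mc² = 1597 MeV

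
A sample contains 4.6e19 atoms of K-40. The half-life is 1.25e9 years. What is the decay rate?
A = λN = 2.551e10 decays/year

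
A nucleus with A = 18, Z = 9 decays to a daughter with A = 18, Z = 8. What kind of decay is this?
ΔA = 0, ΔZ = -1 ⇒ beta-plus decay (β⁺) or electron capture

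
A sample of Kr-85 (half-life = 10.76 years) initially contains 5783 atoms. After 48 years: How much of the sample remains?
N = N₀(1/2)^(t/t½) = 262.6 atoms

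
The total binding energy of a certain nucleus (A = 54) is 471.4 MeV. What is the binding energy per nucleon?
B.E./A = 471.4/54 = 8.73 MeV/nucleon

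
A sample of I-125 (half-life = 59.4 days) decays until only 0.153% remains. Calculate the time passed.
t = t½ × log₂(N₀/N) = 555.5 days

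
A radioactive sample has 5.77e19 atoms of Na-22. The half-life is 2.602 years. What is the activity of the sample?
A = λN = 1.537e19 decays/year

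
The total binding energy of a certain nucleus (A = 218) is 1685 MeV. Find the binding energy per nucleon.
B.E./A = 1685/218 = 7.729 MeV/nucleon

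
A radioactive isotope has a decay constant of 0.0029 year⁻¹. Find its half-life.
t½ = ln(2)/λ = 239 years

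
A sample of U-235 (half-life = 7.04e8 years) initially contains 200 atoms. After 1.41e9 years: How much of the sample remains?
N = N₀(1/2)^(t/t½) = 49.9 atoms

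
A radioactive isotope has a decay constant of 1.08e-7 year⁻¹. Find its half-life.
t½ = ln(2)/λ = 6.418e6 years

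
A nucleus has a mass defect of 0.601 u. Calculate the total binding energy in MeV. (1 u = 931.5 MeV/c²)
B.E. = Δm × 931.5 = 559.8 MeV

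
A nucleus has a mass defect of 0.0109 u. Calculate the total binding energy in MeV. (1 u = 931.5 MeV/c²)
B.E. = Δm × 931.5 = 10.15 MeV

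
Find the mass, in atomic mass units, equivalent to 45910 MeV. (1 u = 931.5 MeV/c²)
m = E/c² = 49.29 u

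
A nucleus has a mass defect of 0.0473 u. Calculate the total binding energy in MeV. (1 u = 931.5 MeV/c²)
B.E. = Δm × 931.5 = 44.06 MeV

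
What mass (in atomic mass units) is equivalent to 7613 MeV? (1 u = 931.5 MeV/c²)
m = E/c² = 8.173 u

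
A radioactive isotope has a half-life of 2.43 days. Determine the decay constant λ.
λ = ln(2)/t½ = 0.2852 day⁻¹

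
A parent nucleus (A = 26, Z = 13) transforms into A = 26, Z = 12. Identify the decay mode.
ΔA = 0, ΔZ = -1 ⇒ beta-plus decay (β⁺) or electron capture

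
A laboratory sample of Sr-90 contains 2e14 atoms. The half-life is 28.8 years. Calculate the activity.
A = λN = 4.814e12 decays/year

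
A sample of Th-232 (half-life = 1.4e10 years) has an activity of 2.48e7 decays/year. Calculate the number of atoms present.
N = A/λ = 5.009e17 atoms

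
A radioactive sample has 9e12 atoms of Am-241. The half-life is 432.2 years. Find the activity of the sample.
A = λN = 1.443e10 decays/year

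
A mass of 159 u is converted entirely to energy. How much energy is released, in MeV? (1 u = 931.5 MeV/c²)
E = mc² = 1.481e5 MeV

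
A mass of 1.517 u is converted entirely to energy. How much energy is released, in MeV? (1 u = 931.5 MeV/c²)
E = mc² = 1413 MeV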